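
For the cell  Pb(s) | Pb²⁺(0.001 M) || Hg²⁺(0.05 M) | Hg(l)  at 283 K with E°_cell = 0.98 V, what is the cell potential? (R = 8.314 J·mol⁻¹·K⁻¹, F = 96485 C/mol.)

Balancing electrons gives n = 2; the reaction quotient is Q = [Pb²⁺]/[Hg²⁺] = 0.0200.
E = E° − (RT/nF) ln Q = 0.98 − (8.314×283)/(2×96485) × (-3.912) = 0.980 + 0.048 = 1.028 V.

1.03 V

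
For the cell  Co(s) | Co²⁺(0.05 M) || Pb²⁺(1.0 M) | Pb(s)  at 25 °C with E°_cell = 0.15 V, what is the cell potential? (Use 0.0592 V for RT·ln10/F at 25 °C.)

0.189 V

Balancing electrons gives n = 2; the reaction quotient is Q = [Co²⁺]/[Pb²⁺] = 0.0500.
At 25 °C, E = E° − (0.0592/n) log Q = 0.15 − (0.0592/2)(-1.301) = 0.150 + 0.039 = 0.189 V.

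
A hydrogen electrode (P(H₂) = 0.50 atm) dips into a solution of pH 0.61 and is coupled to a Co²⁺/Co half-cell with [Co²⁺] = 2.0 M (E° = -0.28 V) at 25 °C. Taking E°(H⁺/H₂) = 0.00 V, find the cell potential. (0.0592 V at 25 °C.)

0.24 V

The hydrogen couple is the cathode, so E°_cell = 0.28 V; n = 2.
[H⁺] = 10^(−0.61) = 0.25 M, and Q = [Co²⁺]·P(H₂) / [H⁺]^2 = 16.6.
E = E° − (0.0592/2) log Q = 0.28 − (0.0592/2)(1.220) = 0.244 V.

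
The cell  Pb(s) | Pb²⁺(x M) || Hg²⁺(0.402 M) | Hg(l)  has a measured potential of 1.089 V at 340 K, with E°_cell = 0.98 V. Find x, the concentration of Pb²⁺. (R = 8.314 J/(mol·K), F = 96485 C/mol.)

2.4 × 10^-4 M

From the Nernst equation, ln Q = nF(E° − E)/RT = 2×96485×(0.98 − 1.089)/(8.314×340) = -7.441, so Q = 5.87 × 10^-4.
With Q = [Pb²⁺]/[Hg²⁺] and the known concentrations, [Pb²⁺] in the numerator gives [Pb²⁺] = 2.4 × 10^-4 M.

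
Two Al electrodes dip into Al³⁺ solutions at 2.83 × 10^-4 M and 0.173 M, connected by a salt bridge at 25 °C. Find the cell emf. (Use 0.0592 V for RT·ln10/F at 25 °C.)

0.055 V

Both half-cells are Al³⁺/Al, so E°_cell = 0. The concentrated side is the cathode; the cell reaction moves Al³⁺ from high to low concentration with n = 3.
Q = [Al³⁺]_dilute/[Al³⁺]_conc = 2.83 × 10^-4/0.173 = 0.00164.
E = 0 − (0.0592/3) log Q = −(0.0592/3)(-2.786) = 0.0550 V.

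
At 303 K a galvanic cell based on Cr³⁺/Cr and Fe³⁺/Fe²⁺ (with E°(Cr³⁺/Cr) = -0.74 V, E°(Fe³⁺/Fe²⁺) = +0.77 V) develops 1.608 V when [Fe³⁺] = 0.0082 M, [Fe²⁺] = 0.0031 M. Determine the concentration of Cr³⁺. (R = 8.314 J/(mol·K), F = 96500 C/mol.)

2.4 × 10^-4 M

From the Nernst equation, ln Q = nF(E° − E)/RT = 3×96500×(1.51 − 1.608)/(8.314×303) = -11.262, so Q = 1.28 × 10^-5.
With Q = [Cr³⁺]·[Fe²⁺]^3/[Fe³⁺]^3 and the known concentrations, [Cr³⁺] in the numerator gives [Cr³⁺] = 2.4 × 10^-4 M.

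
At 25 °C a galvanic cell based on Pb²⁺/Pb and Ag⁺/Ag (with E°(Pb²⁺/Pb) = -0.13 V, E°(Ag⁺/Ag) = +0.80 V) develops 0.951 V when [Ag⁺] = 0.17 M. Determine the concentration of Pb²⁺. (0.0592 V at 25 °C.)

From the Nernst equation, log Q = n(E° − E)/0.0592 = 2(0.93 − 0.951)/0.0592 = -0.709, so Q = 0.195.
With Q = [Pb²⁺]/[Ag⁺]^2 and the known concentrations, [Pb²⁺] in the numerator gives [Pb²⁺] = 0.0056 M.

0.0056 M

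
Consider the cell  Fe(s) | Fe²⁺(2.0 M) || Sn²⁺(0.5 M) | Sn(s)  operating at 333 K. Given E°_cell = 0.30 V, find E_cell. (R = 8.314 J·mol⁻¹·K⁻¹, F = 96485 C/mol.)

Balancing electrons gives n = 2; the reaction quotient is Q = [Fe²⁺]/[Sn²⁺] = 4.00.
E = E° − (RT/nF) ln Q = 0.30 − (8.314×333)/(2×96485) × (1.386) = 0.300 − 0.020 = 0.280 V.

0.280 V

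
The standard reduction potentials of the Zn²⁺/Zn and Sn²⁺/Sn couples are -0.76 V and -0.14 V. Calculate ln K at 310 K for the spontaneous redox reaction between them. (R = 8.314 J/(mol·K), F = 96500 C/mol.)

E°_cell = -0.14 − (-0.76) = 0.62 V, with n = 2 electrons transferred.
At equilibrium E = 0, so the Nernst equation gives ln K = nFE°/RT = (2)(96500)(0.62)/((8.314)(310)) = 46.43.

ln K = 46.4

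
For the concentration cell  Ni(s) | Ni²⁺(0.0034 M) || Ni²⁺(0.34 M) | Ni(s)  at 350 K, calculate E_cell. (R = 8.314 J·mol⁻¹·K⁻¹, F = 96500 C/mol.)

0.069 V

Both half-cells are Ni²⁺/Ni, so E°_cell = 0. The concentrated side is the cathode; the cell reaction moves Ni²⁺ from high to low concentration with n = 2.
Q = [Ni²⁺]_dilute/[Ni²⁺]_conc = 0.0034/0.34 = 0.0100.
E = 0 − (RT/nF) ln Q = −((8.314×350)/(2×96500))(-4.605) = 0.0694 V.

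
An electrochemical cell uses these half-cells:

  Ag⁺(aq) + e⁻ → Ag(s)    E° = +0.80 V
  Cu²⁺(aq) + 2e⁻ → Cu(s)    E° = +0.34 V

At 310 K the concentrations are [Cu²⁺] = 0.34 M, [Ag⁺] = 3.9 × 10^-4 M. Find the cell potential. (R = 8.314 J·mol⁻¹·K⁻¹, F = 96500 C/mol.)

0.265 V

The Ag⁺/Ag couple has the higher reduction potential and acts as the cathode, so E°_cell = +0.80 − (+0.34) = 0.46 V.
Balancing electrons gives n = 2; the reaction quotient is Q = [Cu²⁺]/[Ag⁺]^2 = 2.24 × 10^6.
E = E° − (RT/nF) ln Q = 0.46 − (8.314×310)/(2×96500) × (14.620) = 0.460 − 0.195 = 0.265 V.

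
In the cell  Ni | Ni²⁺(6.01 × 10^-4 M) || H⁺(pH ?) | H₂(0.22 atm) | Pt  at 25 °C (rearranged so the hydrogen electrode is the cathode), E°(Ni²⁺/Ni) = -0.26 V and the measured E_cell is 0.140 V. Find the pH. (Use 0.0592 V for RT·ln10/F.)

E°_cell = 0.26 V and n = 2.
log Q = n(E° − E)/0.0592 = 2×(0.26 − 0.140)/0.0592 = 4.054.
With Q = [Ni²⁺]·P(H₂) / [H⁺]^2, solving for [H⁺] gives log[H⁺] = -3.966, so pH = 3.97.

pH = 3.97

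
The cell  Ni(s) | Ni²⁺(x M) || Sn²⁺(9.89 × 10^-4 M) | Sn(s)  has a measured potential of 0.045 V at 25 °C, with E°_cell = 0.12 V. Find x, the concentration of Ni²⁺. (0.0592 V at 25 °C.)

From the Nernst equation, log Q = n(E° − E)/0.0592 = 2(0.12 − 0.045)/0.0592 = 2.534, so Q = 342.
With Q = [Ni²⁺]/[Sn²⁺] and the known concentrations, [Ni²⁺] in the numerator gives [Ni²⁺] = 0.34 M.

0.34 M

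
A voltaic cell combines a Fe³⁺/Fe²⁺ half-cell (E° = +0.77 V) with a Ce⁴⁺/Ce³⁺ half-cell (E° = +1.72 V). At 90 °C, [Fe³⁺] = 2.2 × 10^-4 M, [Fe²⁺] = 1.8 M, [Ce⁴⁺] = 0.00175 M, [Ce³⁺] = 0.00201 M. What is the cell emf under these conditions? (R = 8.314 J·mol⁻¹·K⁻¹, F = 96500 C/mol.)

The Ce⁴⁺/Ce³⁺ couple has the higher reduction potential and acts as the cathode, so E°_cell = +1.72 − (+0.77) = 0.95 V.
Balancing electrons gives n = 1; the reaction quotient is Q = [Fe³⁺]·[Ce³⁺]/([Fe²⁺]·[Ce⁴⁺]) = 1.4 × 10^-4.
E = E° − (RT/nF) ln Q = 0.95 − (8.314×363)/(1×96500) × (-8.871) = 0.950 + 0.277 = 1.227 V.

1.23 V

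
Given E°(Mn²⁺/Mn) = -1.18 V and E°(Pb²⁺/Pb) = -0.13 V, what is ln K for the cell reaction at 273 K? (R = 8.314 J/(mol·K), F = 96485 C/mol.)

E°_cell = -0.13 − (-1.18) = 1.05 V, with n = 2 electrons transferred.
At equilibrium E = 0, so the Nernst equation gives ln K = nFE°/RT = (2)(96485)(1.05)/((8.314)(273)) = 89.27.

ln K = 89.3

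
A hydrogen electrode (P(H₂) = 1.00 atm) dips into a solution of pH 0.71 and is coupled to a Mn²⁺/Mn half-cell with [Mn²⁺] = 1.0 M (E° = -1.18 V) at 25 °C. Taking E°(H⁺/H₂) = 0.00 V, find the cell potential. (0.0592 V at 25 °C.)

The hydrogen couple is the cathode, so E°_cell = 1.18 V; n = 2.
[H⁺] = 10^(−0.71) = 0.19 M, and Q = [Mn²⁺]·P(H₂) / [H⁺]^2 = 26.3.
E = E° − (0.0592/2) log Q = 1.18 − (0.0592/2)(1.420) = 1.138 V.

1.14 V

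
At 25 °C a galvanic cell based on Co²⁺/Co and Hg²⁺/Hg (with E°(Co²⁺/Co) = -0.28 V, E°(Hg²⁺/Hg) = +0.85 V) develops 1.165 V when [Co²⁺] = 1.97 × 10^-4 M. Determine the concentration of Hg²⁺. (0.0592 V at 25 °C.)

From the Nernst equation, log Q = n(E° − E)/0.0592 = 2(1.13 − 1.165)/0.0592 = -1.182, so Q = 0.0657.
With Q = [Co²⁺]/[Hg²⁺] and the known concentrations, [Hg²⁺] in the denominator gives [Hg²⁺] = 0.003 M.

0.003 M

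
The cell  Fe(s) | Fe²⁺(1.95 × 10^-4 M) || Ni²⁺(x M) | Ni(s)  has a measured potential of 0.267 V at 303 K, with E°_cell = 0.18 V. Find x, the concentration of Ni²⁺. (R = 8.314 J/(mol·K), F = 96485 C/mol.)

0.15 M

From the Nernst equation, ln Q = nF(E° − E)/RT = 2×96485×(0.18 − 0.267)/(8.314×303) = -6.664, so Q = 0.00128.
With Q = [Fe²⁺]/[Ni²⁺] and the known concentrations, [Ni²⁺] in the denominator gives [Ni²⁺] = 0.15 M.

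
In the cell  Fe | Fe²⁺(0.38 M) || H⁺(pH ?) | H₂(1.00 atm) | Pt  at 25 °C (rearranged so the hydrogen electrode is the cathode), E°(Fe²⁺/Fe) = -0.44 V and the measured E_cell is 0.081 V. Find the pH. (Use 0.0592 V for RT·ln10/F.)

pH = 6.27

E°_cell = 0.44 V and n = 2.
log Q = n(E° − E)/0.0592 = 2×(0.44 − 0.081)/0.0592 = 12.128.
With Q = [Fe²⁺]·P(H₂) / [H⁺]^2, solving for [H⁺] gives log[H⁺] = -6.274, so pH = 6.27.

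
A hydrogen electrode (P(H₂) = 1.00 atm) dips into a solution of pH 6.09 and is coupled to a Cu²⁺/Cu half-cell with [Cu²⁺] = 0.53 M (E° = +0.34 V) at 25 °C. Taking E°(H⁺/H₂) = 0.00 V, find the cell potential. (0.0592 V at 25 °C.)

The Cu²⁺/Cu couple is the cathode, so E°_cell = 0.34 V; n = 2.
[H⁺] = 10^(−6.09) = 8.1 × 10^-7 M, and Q = [H⁺]^2 / ([Cu²⁺]·P(H₂)) = 1.25 × 10^-12.
E = E° − (0.0592/2) log Q = 0.34 − (0.0592/2)(-11.904) = 0.692 V.

0.69 V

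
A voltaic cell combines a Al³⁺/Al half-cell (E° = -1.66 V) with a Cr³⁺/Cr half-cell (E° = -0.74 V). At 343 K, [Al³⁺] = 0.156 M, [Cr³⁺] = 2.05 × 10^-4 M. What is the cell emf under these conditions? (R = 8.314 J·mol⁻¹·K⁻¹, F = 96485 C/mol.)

The Cr³⁺/Cr couple has the higher reduction potential and acts as the cathode, so E°_cell = -0.74 − (-1.66) = 0.92 V.
Balancing electrons gives n = 3; the reaction quotient is Q = [Al³⁺]/[Cr³⁺] = 761.
E = E° − (RT/nF) ln Q = 0.92 − (8.314×343)/(3×96485) × (6.635) = 0.920 − 0.065 = 0.855 V.

0.855 V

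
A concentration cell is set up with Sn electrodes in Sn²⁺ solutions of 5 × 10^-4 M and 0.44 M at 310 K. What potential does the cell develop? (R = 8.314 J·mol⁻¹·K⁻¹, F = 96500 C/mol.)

Both half-cells are Sn²⁺/Sn, so E°_cell = 0. The concentrated side is the cathode; the cell reaction moves Sn²⁺ from high to low concentration with n = 2.
Q = [Sn²⁺]_dilute/[Sn²⁺]_conc = 5 × 10^-4/0.44 = 0.00114.
E = 0 − (RT/nF) ln Q = −((8.314×310)/(2×96500))(-6.780) = 0.0905 V.

0.091 V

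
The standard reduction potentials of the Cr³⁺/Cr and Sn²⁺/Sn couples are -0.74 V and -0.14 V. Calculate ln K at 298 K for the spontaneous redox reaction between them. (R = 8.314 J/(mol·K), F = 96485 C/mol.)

E°_cell = -0.14 − (-0.74) = 0.60 V, with n = 6 electrons transferred.
At equilibrium E = 0, so the Nernst equation gives ln K = nFE°/RT = (6)(96485)(0.60)/((8.314)(298)) = 140.20.

ln K = 140.2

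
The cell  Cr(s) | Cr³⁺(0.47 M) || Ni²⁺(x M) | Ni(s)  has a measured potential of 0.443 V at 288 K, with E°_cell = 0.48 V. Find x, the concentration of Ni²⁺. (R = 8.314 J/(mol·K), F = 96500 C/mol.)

0.031 M

From the Nernst equation, ln Q = nF(E° − E)/RT = 6×96500×(0.48 − 0.443)/(8.314×288) = 8.947, so Q = 7680.
With Q = [Cr³⁺]^2/[Ni²⁺]^3 and the known concentrations, [Ni²⁺]^3 in the denominator gives [Ni²⁺] = 0.031 M.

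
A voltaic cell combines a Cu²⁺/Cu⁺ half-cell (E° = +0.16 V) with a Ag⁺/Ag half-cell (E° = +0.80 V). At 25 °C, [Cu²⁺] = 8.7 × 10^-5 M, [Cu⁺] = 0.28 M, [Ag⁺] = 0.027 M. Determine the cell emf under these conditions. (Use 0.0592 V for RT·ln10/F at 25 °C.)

The Ag⁺/Ag couple has the higher reduction potential and acts as the cathode, so E°_cell = +0.80 − (+0.16) = 0.64 V.
Balancing electrons gives n = 1; the reaction quotient is Q = [Cu²⁺]/([Cu⁺]·[Ag⁺]) = 0.0115.
At 25 °C, E = E° − (0.0592/n) log Q = 0.64 − (0.0592/1)(-1.939) = 0.640 + 0.115 = 0.755 V.

0.755 V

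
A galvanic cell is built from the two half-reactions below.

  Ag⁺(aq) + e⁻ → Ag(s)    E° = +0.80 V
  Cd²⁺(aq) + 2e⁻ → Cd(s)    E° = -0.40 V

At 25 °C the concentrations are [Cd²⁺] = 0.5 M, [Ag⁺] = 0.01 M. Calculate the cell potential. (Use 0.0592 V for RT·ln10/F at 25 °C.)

The Ag⁺/Ag couple has the higher reduction potential and acts as the cathode, so E°_cell = +0.80 − (-0.40) = 1.20 V.
Balancing electrons gives n = 2; the reaction quotient is Q = [Cd²⁺]/[Ag⁺]^2 = 5000.
At 25 °C, E = E° − (0.0592/n) log Q = 1.20 − (0.0592/2)(3.699) = 1.200 − 0.109 = 1.091 V.

1.09 V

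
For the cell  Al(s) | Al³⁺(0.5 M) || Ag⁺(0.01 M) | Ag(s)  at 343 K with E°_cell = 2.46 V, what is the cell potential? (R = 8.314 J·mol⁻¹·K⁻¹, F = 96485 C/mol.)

2.33 V

Balancing electrons gives n = 3; the reaction quotient is Q = [Al³⁺]/[Ag⁺]^3 = 5 × 10^5.
E = E° − (RT/nF) ln Q = 2.46 − (8.314×343)/(3×96485) × (13.122) = 2.460 − 0.129 = 2.331 V.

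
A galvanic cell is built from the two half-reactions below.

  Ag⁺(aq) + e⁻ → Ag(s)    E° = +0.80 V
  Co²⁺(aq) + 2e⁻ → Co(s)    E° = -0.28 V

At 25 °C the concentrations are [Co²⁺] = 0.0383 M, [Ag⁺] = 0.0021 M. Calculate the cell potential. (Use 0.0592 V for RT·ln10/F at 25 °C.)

0.963 V

The Ag⁺/Ag couple has the higher reduction potential and acts as the cathode, so E°_cell = +0.80 − (-0.28) = 1.08 V.
Balancing electrons gives n = 2; the reaction quotient is Q = [Co²⁺]/[Ag⁺]^2 = 8680.
At 25 °C, E = E° − (0.0592/n) log Q = 1.08 − (0.0592/2)(3.939) = 1.080 − 0.117 = 0.963 V.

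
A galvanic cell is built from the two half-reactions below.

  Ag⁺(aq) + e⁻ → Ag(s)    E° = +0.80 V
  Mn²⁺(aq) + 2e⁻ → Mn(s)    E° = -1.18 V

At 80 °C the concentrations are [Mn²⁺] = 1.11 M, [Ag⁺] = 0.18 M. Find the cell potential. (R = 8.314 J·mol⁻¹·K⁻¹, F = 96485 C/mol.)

The Ag⁺/Ag couple has the higher reduction potential and acts as the cathode, so E°_cell = +0.80 − (-1.18) = 1.98 V.
Balancing electrons gives n = 2; the reaction quotient is Q = [Mn²⁺]/[Ag⁺]^2 = 34.3.
E = E° − (RT/nF) ln Q = 1.98 − (8.314×353)/(2×96485) × (3.534) = 1.980 − 0.054 = 1.926 V.

1.93 V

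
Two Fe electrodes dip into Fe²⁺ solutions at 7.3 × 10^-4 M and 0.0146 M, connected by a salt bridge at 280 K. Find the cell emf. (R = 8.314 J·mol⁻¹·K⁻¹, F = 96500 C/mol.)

Both half-cells are Fe²⁺/Fe, so E°_cell = 0. The concentrated side is the cathode; the cell reaction moves Fe²⁺ from high to low concentration with n = 2.
Q = [Fe²⁺]_dilute/[Fe²⁺]_conc = 7.3 × 10^-4/0.0146 = 0.0500.
E = 0 − (RT/nF) ln Q = −((8.314×280)/(2×96500))(-2.996) = 0.0361 V.

0.036 V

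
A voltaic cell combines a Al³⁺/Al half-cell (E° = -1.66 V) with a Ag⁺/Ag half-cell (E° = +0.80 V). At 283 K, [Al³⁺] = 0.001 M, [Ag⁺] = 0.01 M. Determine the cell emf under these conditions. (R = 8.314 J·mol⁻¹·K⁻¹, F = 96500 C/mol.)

The Ag⁺/Ag couple has the higher reduction potential and acts as the cathode, so E°_cell = +0.80 − (-1.66) = 2.46 V.
Balancing electrons gives n = 3; the reaction quotient is Q = [Al³⁺]/[Ag⁺]^3 = 1000.
E = E° − (RT/nF) ln Q = 2.46 − (8.314×283)/(3×96500) × (6.908) = 2.460 − 0.056 = 2.404 V.

2.40 V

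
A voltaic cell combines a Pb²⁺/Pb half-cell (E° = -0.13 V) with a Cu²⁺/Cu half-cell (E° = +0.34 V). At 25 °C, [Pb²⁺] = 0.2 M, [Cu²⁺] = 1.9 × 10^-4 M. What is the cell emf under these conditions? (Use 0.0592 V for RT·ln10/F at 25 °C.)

The Cu²⁺/Cu couple has the higher reduction potential and acts as the cathode, so E°_cell = +0.34 − (-0.13) = 0.47 V.
Balancing electrons gives n = 2; the reaction quotient is Q = [Pb²⁺]/[Cu²⁺] = 1050.
At 25 °C, E = E° − (0.0592/n) log Q = 0.47 − (0.0592/2)(3.022) = 0.470 − 0.089 = 0.381 V.

0.381 V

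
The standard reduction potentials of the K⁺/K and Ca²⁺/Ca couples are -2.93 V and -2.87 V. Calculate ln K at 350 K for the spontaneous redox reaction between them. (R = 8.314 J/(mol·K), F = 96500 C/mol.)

E°_cell = -2.87 − (-2.93) = 0.06 V, with n = 2 electrons transferred.
At equilibrium E = 0, so the Nernst equation gives ln K = nFE°/RT = (2)(96500)(0.06)/((8.314)(350)) = 3.98.

ln K = 4.0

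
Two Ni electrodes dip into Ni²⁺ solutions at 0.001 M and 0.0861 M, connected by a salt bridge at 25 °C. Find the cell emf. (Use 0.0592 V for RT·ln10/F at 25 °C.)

Both half-cells are Ni²⁺/Ni, so E°_cell = 0. The concentrated side is the cathode; the cell reaction moves Ni²⁺ from high to low concentration with n = 2.
Q = [Ni²⁺]_dilute/[Ni²⁺]_conc = 0.001/0.0861 = 0.0116.
E = 0 − (0.0592/2) log Q = −(0.0592/2)(-1.935) = 0.0573 V.

0.057 V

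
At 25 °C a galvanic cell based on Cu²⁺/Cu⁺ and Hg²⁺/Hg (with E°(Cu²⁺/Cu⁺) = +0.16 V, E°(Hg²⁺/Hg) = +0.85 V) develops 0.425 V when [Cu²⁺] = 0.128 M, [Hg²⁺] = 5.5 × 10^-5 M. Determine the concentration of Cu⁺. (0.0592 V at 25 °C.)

5.8 × 10^-4 M

From the Nernst equation, log Q = n(E° − E)/0.0592 = 2(0.69 − 0.425)/0.0592 = 8.953, so Q = 8.97 × 10^8.
With Q = [Cu²⁺]^2/([Cu⁺]^2·[Hg²⁺]) and the known concentrations, [Cu⁺]^2 in the denominator gives [Cu⁺] = 5.8 × 10^-4 M.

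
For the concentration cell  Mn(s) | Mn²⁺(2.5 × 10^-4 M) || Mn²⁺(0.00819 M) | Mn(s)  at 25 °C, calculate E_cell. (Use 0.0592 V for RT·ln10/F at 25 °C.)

Both half-cells are Mn²⁺/Mn, so E°_cell = 0. The concentrated side is the cathode; the cell reaction moves Mn²⁺ from high to low concentration with n = 2.
Q = [Mn²⁺]_dilute/[Mn²⁺]_conc = 2.5 × 10^-4/0.00819 = 0.0305.
E = 0 − (0.0592/2) log Q = −(0.0592/2)(-1.515) = 0.0448 V.

0.045 V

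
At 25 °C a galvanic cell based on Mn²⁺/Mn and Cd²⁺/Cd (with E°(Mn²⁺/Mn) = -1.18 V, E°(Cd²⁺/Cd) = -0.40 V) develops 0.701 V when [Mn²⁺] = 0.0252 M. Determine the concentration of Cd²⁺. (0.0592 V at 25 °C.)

5.4 × 10^-5 M

From the Nernst equation, log Q = n(E° − E)/0.0592 = 2(0.78 − 0.701)/0.0592 = 2.669, so Q = 467.
With Q = [Mn²⁺]/[Cd²⁺] and the known concentrations, [Cd²⁺] in the denominator gives [Cd²⁺] = 5.4 × 10^-5 M.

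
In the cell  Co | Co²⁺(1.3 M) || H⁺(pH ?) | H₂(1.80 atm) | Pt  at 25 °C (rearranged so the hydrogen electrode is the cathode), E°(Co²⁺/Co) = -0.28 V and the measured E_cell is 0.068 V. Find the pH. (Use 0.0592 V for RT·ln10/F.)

E°_cell = 0.28 V and n = 2.
log Q = n(E° − E)/0.0592 = 2×(0.28 − 0.068)/0.0592 = 7.162.
With Q = [Co²⁺]·P(H₂) / [H⁺]^2, solving for [H⁺] gives log[H⁺] = -3.396, so pH = 3.40.

pH = 3.40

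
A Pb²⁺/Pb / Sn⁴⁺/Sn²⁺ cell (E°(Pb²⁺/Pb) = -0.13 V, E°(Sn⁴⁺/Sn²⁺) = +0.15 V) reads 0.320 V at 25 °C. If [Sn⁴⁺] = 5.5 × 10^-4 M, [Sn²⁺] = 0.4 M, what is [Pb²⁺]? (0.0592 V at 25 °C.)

6.1 × 10^-5 M

From the Nernst equation, log Q = n(E° − E)/0.0592 = 2(0.28 − 0.320)/0.0592 = -1.351, so Q = 0.0445.
With Q = [Pb²⁺]·[Sn²⁺]/[Sn⁴⁺] and the known concentrations, [Pb²⁺] in the numerator gives [Pb²⁺] = 6.1 × 10^-5 M.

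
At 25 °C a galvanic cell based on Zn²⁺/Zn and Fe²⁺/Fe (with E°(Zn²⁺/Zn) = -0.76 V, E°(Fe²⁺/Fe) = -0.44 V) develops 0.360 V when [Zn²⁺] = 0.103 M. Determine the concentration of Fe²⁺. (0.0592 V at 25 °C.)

2.3 M

From the Nernst equation, log Q = n(E° − E)/0.0592 = 2(0.32 − 0.360)/0.0592 = -1.351, so Q = 0.0445.
With Q = [Zn²⁺]/[Fe²⁺] and the known concentrations, [Fe²⁺] in the denominator gives [Fe²⁺] = 2.3 M.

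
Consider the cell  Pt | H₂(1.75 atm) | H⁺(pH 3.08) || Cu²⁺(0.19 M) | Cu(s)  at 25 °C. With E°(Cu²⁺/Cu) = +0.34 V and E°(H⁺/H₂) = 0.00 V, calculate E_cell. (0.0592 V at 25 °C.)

0.51 V

The Cu²⁺/Cu couple is the cathode, so E°_cell = 0.34 V; n = 2.
[H⁺] = 10^(−3.08) = 8.3 × 10^-4 M, and Q = [H⁺]^2 / ([Cu²⁺]·P(H₂)) = 2.08 × 10^-6.
E = E° − (0.0592/2) log Q = 0.34 − (0.0592/2)(-5.682) = 0.508 V.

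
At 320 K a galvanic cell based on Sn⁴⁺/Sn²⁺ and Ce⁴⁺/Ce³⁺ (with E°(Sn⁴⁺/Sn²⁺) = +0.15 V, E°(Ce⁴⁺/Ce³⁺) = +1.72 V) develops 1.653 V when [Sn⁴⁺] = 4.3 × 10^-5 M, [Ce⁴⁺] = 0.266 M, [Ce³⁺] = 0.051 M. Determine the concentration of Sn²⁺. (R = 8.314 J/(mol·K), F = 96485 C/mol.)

6.5 × 10^-4 M

From the Nernst equation, ln Q = nF(E° − E)/RT = 2×96485×(1.57 − 1.653)/(8.314×320) = -6.020, so Q = 0.00243.
With Q = [Sn⁴⁺]·[Ce³⁺]^2/([Sn²⁺]·[Ce⁴⁺]^2) and the known concentrations, [Sn²⁺] in the denominator gives [Sn²⁺] = 6.5 × 10^-4 M.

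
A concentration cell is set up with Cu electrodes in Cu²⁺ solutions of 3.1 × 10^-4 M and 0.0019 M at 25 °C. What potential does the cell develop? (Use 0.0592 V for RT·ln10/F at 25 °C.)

0.023 V

Both half-cells are Cu²⁺/Cu, so E°_cell = 0. The concentrated side is the cathode; the cell reaction moves Cu²⁺ from high to low concentration with n = 2.
Q = [Cu²⁺]_dilute/[Cu²⁺]_conc = 3.1 × 10^-4/0.0019 = 0.163.
E = 0 − (0.0592/2) log Q = −(0.0592/2)(-0.787) = 0.0233 V.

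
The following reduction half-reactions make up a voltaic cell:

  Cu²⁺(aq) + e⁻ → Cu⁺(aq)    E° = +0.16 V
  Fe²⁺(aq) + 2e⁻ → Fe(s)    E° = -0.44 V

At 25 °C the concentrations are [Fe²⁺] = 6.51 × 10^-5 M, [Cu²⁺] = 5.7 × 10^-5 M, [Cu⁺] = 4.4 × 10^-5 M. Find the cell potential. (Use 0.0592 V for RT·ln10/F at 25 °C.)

0.731 V

The Cu²⁺/Cu⁺ couple has the higher reduction potential and acts as the cathode, so E°_cell = +0.16 − (-0.44) = 0.60 V.
Balancing electrons gives n = 2; the reaction quotient is Q = [Fe²⁺]·[Cu⁺]^2/[Cu²⁺]^2 = 3.88 × 10^-5.
At 25 °C, E = E° − (0.0592/n) log Q = 0.60 − (0.0592/2)(-4.411) = 0.600 + 0.131 = 0.731 V.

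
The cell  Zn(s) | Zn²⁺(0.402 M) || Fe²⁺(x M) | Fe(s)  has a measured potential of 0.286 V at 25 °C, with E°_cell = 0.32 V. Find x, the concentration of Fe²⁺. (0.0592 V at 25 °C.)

0.029 M

From the Nernst equation, log Q = n(E° − E)/0.0592 = 2(0.32 − 0.286)/0.0592 = 1.149, so Q = 14.1.
With Q = [Zn²⁺]/[Fe²⁺] and the known concentrations, [Fe²⁺] in the denominator gives [Fe²⁺] = 0.029 M.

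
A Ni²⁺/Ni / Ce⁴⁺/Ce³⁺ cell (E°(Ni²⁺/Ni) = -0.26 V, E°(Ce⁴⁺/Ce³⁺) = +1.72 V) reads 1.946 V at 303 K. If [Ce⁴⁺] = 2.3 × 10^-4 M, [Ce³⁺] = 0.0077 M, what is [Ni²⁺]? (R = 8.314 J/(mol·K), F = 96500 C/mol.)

From the Nernst equation, ln Q = nF(E° − E)/RT = 2×96500×(1.98 − 1.946)/(8.314×303) = 2.605, so Q = 13.5.
With Q = [Ni²⁺]·[Ce³⁺]^2/[Ce⁴⁺]^2 and the known concentrations, [Ni²⁺] in the numerator gives [Ni²⁺] = 0.012 M.

0.012 M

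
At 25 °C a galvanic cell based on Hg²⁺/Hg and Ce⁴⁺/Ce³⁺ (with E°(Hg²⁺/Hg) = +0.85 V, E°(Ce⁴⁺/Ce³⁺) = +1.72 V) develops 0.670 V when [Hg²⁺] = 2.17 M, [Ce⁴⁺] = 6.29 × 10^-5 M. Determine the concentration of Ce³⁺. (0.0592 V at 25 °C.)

0.1 M

From the Nernst equation, log Q = n(E° − E)/0.0592 = 2(0.87 − 0.670)/0.0592 = 6.757, so Q = 5.71 × 10^6.
With Q = [Hg²⁺]·[Ce³⁺]^2/[Ce⁴⁺]^2 and the known concentrations, [Ce³⁺]^2 in the numerator gives [Ce³⁺] = 0.1 M.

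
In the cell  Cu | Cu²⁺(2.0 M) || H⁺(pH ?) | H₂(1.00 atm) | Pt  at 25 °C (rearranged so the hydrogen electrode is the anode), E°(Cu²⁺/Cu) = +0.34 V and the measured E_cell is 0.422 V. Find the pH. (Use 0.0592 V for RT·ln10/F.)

pH = 1.23

E°_cell = 0.34 V and n = 2.
log Q = n(E° − E)/0.0592 = 2×(0.34 − 0.422)/0.0592 = -2.770.
With Q = [H⁺]^2 / ([Cu²⁺]·P(H₂)), solving for [H⁺] gives log[H⁺] = -1.235, so pH = 1.23.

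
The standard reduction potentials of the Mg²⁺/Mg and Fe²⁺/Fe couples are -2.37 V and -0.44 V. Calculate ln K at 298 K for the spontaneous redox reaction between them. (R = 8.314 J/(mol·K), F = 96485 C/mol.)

E°_cell = -0.44 − (-2.37) = 1.93 V, with n = 2 electrons transferred.
At equilibrium E = 0, so the Nernst equation gives ln K = nFE°/RT = (2)(96485)(1.93)/((8.314)(298)) = 150.32.

ln K = 150.3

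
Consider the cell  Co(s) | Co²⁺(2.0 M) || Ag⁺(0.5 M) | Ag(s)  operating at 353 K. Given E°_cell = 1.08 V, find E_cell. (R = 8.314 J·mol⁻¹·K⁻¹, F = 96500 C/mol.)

1.05 V

Balancing electrons gives n = 2; the reaction quotient is Q = [Co²⁺]/[Ag⁺]^2 = 8.00.
E = E° − (RT/nF) ln Q = 1.08 − (8.314×353)/(2×96500) × (2.079) = 1.080 − 0.032 = 1.048 V.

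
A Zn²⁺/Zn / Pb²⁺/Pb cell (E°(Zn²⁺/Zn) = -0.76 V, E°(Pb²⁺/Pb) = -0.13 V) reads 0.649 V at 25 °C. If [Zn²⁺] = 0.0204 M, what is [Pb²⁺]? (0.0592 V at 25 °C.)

0.089 M

From the Nernst equation, log Q = n(E° − E)/0.0592 = 2(0.63 − 0.649)/0.0592 = -0.642, so Q = 0.228.
With Q = [Zn²⁺]/[Pb²⁺] and the known concentrations, [Pb²⁺] in the denominator gives [Pb²⁺] = 0.089 M.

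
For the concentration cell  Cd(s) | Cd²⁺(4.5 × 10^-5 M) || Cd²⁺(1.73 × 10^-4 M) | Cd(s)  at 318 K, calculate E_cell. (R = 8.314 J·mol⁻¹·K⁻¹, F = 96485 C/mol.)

Both half-cells are Cd²⁺/Cd, so E°_cell = 0. The concentrated side is the cathode; the cell reaction moves Cd²⁺ from high to low concentration with n = 2.
Q = [Cd²⁺]_dilute/[Cd²⁺]_conc = 4.5 × 10^-5/1.73 × 10^-4 = 0.260.
E = 0 − (RT/nF) ln Q = −((8.314×318)/(2×96485))(-1.347) = 0.0185 V.

0.018 V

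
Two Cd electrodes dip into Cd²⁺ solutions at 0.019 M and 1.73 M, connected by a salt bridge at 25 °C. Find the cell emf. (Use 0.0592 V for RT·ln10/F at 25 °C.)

0.058 V

Both half-cells are Cd²⁺/Cd, so E°_cell = 0. The concentrated side is the cathode; the cell reaction moves Cd²⁺ from high to low concentration with n = 2.
Q = [Cd²⁺]_dilute/[Cd²⁺]_conc = 0.019/1.73 = 0.0110.
E = 0 − (0.0592/2) log Q = −(0.0592/2)(-1.959) = 0.0580 V.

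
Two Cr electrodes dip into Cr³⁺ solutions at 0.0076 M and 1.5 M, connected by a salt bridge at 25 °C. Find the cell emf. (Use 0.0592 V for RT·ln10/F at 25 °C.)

0.045 V

Both half-cells are Cr³⁺/Cr, so E°_cell = 0. The concentrated side is the cathode; the cell reaction moves Cr³⁺ from high to low concentration with n = 3.
Q = [Cr³⁺]_dilute/[Cr³⁺]_conc = 0.0076/1.5 = 0.00507.
E = 0 − (0.0592/3) log Q = −(0.0592/3)(-2.295) = 0.0453 V.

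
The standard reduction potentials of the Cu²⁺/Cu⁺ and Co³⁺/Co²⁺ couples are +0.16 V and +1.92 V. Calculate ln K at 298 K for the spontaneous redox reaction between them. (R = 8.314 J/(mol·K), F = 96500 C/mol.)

ln K = 68.6

E°_cell = +1.92 − (+0.16) = 1.76 V, with n = 1 electron transferred.
At equilibrium E = 0, so the Nernst equation gives ln K = nFE°/RT = (1)(96500)(1.76)/((8.314)(298)) = 68.55.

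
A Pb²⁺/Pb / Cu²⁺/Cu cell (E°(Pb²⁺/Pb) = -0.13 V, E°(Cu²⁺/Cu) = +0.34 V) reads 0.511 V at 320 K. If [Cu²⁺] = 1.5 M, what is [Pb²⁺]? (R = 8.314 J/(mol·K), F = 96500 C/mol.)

From the Nernst equation, ln Q = nF(E° − E)/RT = 2×96500×(0.47 − 0.511)/(8.314×320) = -2.974, so Q = 0.0511.
With Q = [Pb²⁺]/[Cu²⁺] and the known concentrations, [Pb²⁺] in the numerator gives [Pb²⁺] = 0.077 M.

0.077 M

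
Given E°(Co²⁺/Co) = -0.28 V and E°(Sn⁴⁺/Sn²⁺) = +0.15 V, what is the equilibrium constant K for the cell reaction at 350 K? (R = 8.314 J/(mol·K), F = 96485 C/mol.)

2.4 × 10^12

E°_cell = +0.15 − (-0.28) = 0.43 V, with n = 2 electrons transferred.
At equilibrium E = 0, so the Nernst equation gives ln K = nFE°/RT = (2)(96485)(0.43)/((8.314)(350)) = 28.52.
K = e^28.52 = 2.4 × 10^12.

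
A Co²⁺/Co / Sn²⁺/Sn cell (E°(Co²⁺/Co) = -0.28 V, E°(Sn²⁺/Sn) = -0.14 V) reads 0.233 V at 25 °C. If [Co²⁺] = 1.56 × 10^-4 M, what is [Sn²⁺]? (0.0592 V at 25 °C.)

0.22 M

From the Nernst equation, log Q = n(E° − E)/0.0592 = 2(0.14 − 0.233)/0.0592 = -3.142, so Q = 7.21 × 10^-4.
With Q = [Co²⁺]/[Sn²⁺] and the known concentrations, [Sn²⁺] in the denominator gives [Sn²⁺] = 0.22 M.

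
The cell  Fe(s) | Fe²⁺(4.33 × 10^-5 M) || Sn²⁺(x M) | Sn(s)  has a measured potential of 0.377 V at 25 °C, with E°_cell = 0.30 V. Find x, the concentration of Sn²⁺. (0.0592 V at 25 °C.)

From the Nernst equation, log Q = n(E° − E)/0.0592 = 2(0.30 − 0.377)/0.0592 = -2.601, so Q = 0.00250.
With Q = [Fe²⁺]/[Sn²⁺] and the known concentrations, [Sn²⁺] in the denominator gives [Sn²⁺] = 0.017 M.

0.017 M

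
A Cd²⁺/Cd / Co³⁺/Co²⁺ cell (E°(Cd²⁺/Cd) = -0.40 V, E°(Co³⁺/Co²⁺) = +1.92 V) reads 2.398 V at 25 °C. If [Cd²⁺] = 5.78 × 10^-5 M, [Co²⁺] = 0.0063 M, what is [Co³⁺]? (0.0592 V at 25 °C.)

From the Nernst equation, log Q = n(E° − E)/0.0592 = 2(2.32 − 2.398)/0.0592 = -2.635, so Q = 0.00232.
With Q = [Cd²⁺]·[Co²⁺]^2/[Co³⁺]^2 and the known concentrations, [Co³⁺]^2 in the denominator gives [Co³⁺] = 0.001 M.

0.001 M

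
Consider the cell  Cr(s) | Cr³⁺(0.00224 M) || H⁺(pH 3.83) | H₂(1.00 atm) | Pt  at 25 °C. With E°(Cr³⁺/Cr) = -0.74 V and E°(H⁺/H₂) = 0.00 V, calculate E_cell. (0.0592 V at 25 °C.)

The hydrogen couple is the cathode, so E°_cell = 0.74 V; n = 6.
[H⁺] = 10^(−3.83) = 1.5 × 10^-4 M, and Q = [Cr³⁺]^2·P(H₂)^3 / [H⁺]^6 = 4.79 × 10^17.
E = E° − (0.0592/6) log Q = 0.74 − (0.0592/6)(17.680) = 0.566 V.

0.57 V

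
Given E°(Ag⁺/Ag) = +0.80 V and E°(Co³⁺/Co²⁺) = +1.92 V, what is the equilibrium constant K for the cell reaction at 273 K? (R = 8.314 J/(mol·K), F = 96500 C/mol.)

4.8 × 10^20

E°_cell = +1.92 − (+0.80) = 1.12 V, with n = 1 electron transferred.
At equilibrium E = 0, so the Nernst equation gives ln K = nFE°/RT = (1)(96500)(1.12)/((8.314)(273)) = 47.62.
K = e^47.62 = 4.8 × 10^20.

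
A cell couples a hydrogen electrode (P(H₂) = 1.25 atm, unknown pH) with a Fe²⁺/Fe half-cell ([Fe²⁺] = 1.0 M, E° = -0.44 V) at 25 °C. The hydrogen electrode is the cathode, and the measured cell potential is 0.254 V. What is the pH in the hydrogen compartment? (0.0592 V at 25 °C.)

pH = 3.09

E°_cell = 0.44 V and n = 2.
log Q = n(E° − E)/0.0592 = 2×(0.44 − 0.254)/0.0592 = 6.284.
With Q = [Fe²⁺]·P(H₂) / [H⁺]^2, solving for [H⁺] gives log[H⁺] = -3.093, so pH = 3.09.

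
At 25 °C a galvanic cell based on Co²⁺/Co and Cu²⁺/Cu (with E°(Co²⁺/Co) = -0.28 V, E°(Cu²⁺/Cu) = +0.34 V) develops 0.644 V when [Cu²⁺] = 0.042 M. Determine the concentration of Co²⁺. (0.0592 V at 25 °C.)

From the Nernst equation, log Q = n(E° − E)/0.0592 = 2(0.62 − 0.644)/0.0592 = -0.811, so Q = 0.155.
With Q = [Co²⁺]/[Cu²⁺] and the known concentrations, [Co²⁺] in the numerator gives [Co²⁺] = 0.0065 M.

0.0065 M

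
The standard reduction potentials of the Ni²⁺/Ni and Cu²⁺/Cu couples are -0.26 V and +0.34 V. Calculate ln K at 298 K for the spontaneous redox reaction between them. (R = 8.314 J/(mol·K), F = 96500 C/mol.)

E°_cell = +0.34 − (-0.26) = 0.60 V, with n = 2 electrons transferred.
At equilibrium E = 0, so the Nernst equation gives ln K = nFE°/RT = (2)(96500)(0.60)/((8.314)(298)) = 46.74.

ln K = 46.7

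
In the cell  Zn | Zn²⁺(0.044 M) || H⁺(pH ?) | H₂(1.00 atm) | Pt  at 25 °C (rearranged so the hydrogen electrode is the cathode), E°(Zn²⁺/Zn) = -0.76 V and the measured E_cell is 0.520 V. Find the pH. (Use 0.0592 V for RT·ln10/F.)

E°_cell = 0.76 V and n = 2.
log Q = n(E° − E)/0.0592 = 2×(0.76 − 0.520)/0.0592 = 8.108.
With Q = [Zn²⁺]·P(H₂) / [H⁺]^2, solving for [H⁺] gives log[H⁺] = -4.732, so pH = 4.73.

pH = 4.73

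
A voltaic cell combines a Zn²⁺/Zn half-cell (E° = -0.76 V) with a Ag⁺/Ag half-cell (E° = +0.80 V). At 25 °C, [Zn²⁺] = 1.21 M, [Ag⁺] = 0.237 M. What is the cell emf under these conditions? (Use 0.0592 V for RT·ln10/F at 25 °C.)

1.52 V

The Ag⁺/Ag couple has the higher reduction potential and acts as the cathode, so E°_cell = +0.80 − (-0.76) = 1.56 V.
Balancing electrons gives n = 2; the reaction quotient is Q = [Zn²⁺]/[Ag⁺]^2 = 21.5.
At 25 °C, E = E° − (0.0592/n) log Q = 1.56 − (0.0592/2)(1.333) = 1.560 − 0.039 = 1.521 V.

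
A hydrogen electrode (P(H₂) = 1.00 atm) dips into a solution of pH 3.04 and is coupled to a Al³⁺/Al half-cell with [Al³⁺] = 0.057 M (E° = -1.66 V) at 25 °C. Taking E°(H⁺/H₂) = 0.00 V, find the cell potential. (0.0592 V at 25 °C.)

1.50 V

The hydrogen couple is the cathode, so E°_cell = 1.66 V; n = 6.
[H⁺] = 10^(−3.04) = 9.1 × 10^-4 M, and Q = [Al³⁺]^2·P(H₂)^3 / [H⁺]^6 = 5.65 × 10^15.
E = E° − (0.0592/6) log Q = 1.66 − (0.0592/6)(15.752) = 1.505 V.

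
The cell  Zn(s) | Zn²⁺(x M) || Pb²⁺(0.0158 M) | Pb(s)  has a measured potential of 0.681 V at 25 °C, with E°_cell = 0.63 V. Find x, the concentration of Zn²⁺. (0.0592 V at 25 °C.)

From the Nernst equation, log Q = n(E° − E)/0.0592 = 2(0.63 − 0.681)/0.0592 = -1.723, so Q = 0.0189.
With Q = [Zn²⁺]/[Pb²⁺] and the known concentrations, [Zn²⁺] in the numerator gives [Zn²⁺] = 3 × 10^-4 M.

3 × 10^-4 M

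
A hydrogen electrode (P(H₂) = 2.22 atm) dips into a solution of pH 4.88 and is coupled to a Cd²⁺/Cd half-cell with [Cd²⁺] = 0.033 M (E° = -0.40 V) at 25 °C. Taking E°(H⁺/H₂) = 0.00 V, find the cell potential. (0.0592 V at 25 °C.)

0.14 V

The hydrogen couple is the cathode, so E°_cell = 0.40 V; n = 2.
[H⁺] = 10^(−4.88) = 1.3 × 10^-5 M, and Q = [Cd²⁺]·P(H₂) / [H⁺]^2 = 4.22 × 10^8.
E = E° − (0.0592/2) log Q = 0.40 − (0.0592/2)(8.625) = 0.145 V.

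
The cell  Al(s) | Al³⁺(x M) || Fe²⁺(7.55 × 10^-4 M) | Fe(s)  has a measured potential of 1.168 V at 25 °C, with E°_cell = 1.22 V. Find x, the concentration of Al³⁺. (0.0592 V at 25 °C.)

0.009 M

From the Nernst equation, log Q = n(E° − E)/0.0592 = 6(1.22 − 1.168)/0.0592 = 5.270, so Q = 1.86 × 10^5.
With Q = [Al³⁺]^2/[Fe²⁺]^3 and the known concentrations, [Al³⁺]^2 in the numerator gives [Al³⁺] = 0.009 M.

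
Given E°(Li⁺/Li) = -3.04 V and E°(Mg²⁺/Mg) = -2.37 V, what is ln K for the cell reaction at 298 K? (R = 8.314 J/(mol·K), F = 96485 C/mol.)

E°_cell = -2.37 − (-3.04) = 0.67 V, with n = 2 electrons transferred.
At equilibrium E = 0, so the Nernst equation gives ln K = nFE°/RT = (2)(96485)(0.67)/((8.314)(298)) = 52.18.

ln K = 52.2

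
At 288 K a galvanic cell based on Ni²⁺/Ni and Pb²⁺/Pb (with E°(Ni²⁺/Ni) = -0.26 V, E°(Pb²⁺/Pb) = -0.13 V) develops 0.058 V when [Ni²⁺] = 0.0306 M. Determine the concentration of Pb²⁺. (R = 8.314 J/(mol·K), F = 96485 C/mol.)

9.2 × 10^-5 M

From the Nernst equation, ln Q = nF(E° − E)/RT = 2×96485×(0.13 − 0.058)/(8.314×288) = 5.803, so Q = 331.
With Q = [Ni²⁺]/[Pb²⁺] and the known concentrations, [Pb²⁺] in the denominator gives [Pb²⁺] = 9.2 × 10^-5 M.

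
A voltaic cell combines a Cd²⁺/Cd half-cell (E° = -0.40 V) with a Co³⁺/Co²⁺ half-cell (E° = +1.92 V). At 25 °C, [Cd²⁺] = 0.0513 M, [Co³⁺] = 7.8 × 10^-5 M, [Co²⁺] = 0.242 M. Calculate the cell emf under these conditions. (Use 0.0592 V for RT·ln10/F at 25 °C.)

2.15 V

The Co³⁺/Co²⁺ couple has the higher reduction potential and acts as the cathode, so E°_cell = +1.92 − (-0.40) = 2.32 V.
Balancing electrons gives n = 2; the reaction quotient is Q = [Cd²⁺]·[Co²⁺]^2/[Co³⁺]^2 = 4.94 × 10^5.
At 25 °C, E = E° − (0.0592/n) log Q = 2.32 − (0.0592/2)(5.694) = 2.320 − 0.169 = 2.151 V.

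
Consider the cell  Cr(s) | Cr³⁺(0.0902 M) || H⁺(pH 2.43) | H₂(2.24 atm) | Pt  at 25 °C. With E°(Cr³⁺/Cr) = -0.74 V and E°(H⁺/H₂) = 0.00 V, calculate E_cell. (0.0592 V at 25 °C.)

0.61 V

The hydrogen couple is the cathode, so E°_cell = 0.74 V; n = 6.
[H⁺] = 10^(−2.43) = 0.0037 M, and Q = [Cr³⁺]^2·P(H₂)^3 / [H⁺]^6 = 3.48 × 10^13.
E = E° − (0.0592/6) log Q = 0.74 − (0.0592/6)(13.541) = 0.606 V.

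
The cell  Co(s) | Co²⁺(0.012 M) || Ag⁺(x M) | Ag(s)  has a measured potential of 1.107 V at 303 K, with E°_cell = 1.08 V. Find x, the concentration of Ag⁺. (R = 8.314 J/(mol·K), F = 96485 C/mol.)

0.31 M

From the Nernst equation, ln Q = nF(E° − E)/RT = 2×96485×(1.08 − 1.107)/(8.314×303) = -2.068, so Q = 0.126.
With Q = [Co²⁺]/[Ag⁺]^2 and the known concentrations, [Ag⁺]^2 in the denominator gives [Ag⁺] = 0.31 M.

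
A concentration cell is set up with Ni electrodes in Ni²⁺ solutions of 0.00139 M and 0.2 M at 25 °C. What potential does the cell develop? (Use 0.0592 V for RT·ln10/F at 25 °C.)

Both half-cells are Ni²⁺/Ni, so E°_cell = 0. The concentrated side is the cathode; the cell reaction moves Ni²⁺ from high to low concentration with n = 2.
Q = [Ni²⁺]_dilute/[Ni²⁺]_conc = 0.00139/0.2 = 0.00695.
E = 0 − (0.0592/2) log Q = −(0.0592/2)(-2.158) = 0.0639 V.

0.064 V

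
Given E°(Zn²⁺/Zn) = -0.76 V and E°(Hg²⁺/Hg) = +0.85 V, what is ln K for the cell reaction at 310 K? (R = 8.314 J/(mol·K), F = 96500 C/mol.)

ln K = 120.6

E°_cell = +0.85 − (-0.76) = 1.61 V, with n = 2 electrons transferred.
At equilibrium E = 0, so the Nernst equation gives ln K = nFE°/RT = (2)(96500)(1.61)/((8.314)(310)) = 120.56.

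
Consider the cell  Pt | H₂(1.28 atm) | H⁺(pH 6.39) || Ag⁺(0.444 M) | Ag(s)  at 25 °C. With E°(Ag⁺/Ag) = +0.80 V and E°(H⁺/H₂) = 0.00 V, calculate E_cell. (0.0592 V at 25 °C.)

The Ag⁺/Ag couple is the cathode, so E°_cell = 0.80 V; n = 2.
[H⁺] = 10^(−6.39) = 4.1 × 10^-7 M, and Q = [H⁺]^2 / ([Ag⁺]^2·P(H₂)) = 6.58 × 10^-13.
E = E° − (0.0592/2) log Q = 0.80 − (0.0592/2)(-12.182) = 1.161 V.

1.16 V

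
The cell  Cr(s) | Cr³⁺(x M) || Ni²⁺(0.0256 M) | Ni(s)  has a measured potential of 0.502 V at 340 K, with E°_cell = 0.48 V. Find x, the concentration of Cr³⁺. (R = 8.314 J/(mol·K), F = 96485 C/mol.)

From the Nernst equation, ln Q = nF(E° − E)/RT = 6×96485×(0.48 − 0.502)/(8.314×340) = -4.506, so Q = 0.0110.
With Q = [Cr³⁺]^2/[Ni²⁺]^3 and the known concentrations, [Cr³⁺]^2 in the numerator gives [Cr³⁺] = 4.3 × 10^-4 M.

4.3 × 10^-4 M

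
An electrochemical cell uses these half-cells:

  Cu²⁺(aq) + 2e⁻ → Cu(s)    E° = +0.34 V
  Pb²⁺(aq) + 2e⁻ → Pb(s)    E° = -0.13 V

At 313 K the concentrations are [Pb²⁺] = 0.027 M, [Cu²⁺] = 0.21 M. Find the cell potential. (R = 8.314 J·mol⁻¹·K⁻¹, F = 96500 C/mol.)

The Cu²⁺/Cu couple has the higher reduction potential and acts as the cathode, so E°_cell = +0.34 − (-0.13) = 0.47 V.
Balancing electrons gives n = 2; the reaction quotient is Q = [Pb²⁺]/[Cu²⁺] = 0.129.
E = E° − (RT/nF) ln Q = 0.47 − (8.314×313)/(2×96500) × (-2.051) = 0.470 + 0.028 = 0.498 V.

0.498 V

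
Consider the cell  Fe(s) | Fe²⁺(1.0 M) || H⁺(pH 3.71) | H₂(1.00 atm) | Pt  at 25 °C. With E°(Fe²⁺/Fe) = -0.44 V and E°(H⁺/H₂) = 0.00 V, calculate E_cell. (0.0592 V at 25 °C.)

0.22 V

The hydrogen couple is the cathode, so E°_cell = 0.44 V; n = 2.
[H⁺] = 10^(−3.71) = 1.9 × 10^-4 M, and Q = [Fe²⁺]·P(H₂) / [H⁺]^2 = 2.63 × 10^7.
E = E° − (0.0592/2) log Q = 0.44 − (0.0592/2)(7.420) = 0.220 V.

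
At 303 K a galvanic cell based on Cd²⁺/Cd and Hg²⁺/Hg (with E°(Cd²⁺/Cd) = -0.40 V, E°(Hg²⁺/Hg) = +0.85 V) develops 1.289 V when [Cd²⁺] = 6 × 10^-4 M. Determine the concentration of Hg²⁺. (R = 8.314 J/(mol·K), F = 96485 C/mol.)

0.012 M

From the Nernst equation, ln Q = nF(E° − E)/RT = 2×96485×(1.25 − 1.289)/(8.314×303) = -2.987, so Q = 0.0504.
With Q = [Cd²⁺]/[Hg²⁺] and the known concentrations, [Hg²⁺] in the denominator gives [Hg²⁺] = 0.012 M.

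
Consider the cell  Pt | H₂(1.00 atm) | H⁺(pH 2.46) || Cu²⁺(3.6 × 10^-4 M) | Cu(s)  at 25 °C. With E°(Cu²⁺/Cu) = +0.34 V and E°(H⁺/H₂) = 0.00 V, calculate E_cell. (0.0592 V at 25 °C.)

The Cu²⁺/Cu couple is the cathode, so E°_cell = 0.34 V; n = 2.
[H⁺] = 10^(−2.46) = 0.0035 M, and Q = [H⁺]^2 / ([Cu²⁺]·P(H₂)) = 0.0334.
E = E° − (0.0592/2) log Q = 0.34 − (0.0592/2)(-1.476) = 0.384 V.

0.38 V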